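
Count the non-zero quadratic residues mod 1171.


For prime p, the number of non-zero quadratic residues is (p-1)/2.
= (1171-1)/2
= 585

585


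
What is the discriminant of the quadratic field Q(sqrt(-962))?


For K = Q(sqrt(d)) with d squarefree: disc(K) = d if d = 1 mod 4, and disc(K) = 4d if d = 2 or 3 mod 4.
Here d = -962, and d mod 4 = 2.
d = 2 mod 4, not 1 (O_K = Z[sqrt(d)]), so disc(K) = 4d = 4 * (-962) = -3848

-3848


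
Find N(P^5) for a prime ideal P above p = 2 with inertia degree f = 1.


N(P^a) = p^(a*f)
= 2^(5*1)
= 2^5
= 32

32


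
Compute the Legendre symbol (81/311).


p = 311 is prime, so compute (81/311) with the reciprocity algorithm (Jacobi-symbol steps: pull out 2s via (2/n), flip via reciprocity, reduce):
  reciprocity: (81/311) -> +(311/81)
  reduce: (68/81)
  pull out 2: (2/81) = +1  (since 81 mod 8 = 1)
  pull out 2: (2/81) = +1  (since 81 mod 8 = 1)
  reciprocity: (17/81) -> +(81/17)
  reduce: (13/17)
  reciprocity: (13/17) -> +(17/13)
  reduce: (4/13)
  pull out 2: (2/13) = -1  (since 13 mod 8 = 5)
  pull out 2: (2/13) = -1  (since 13 mod 8 = 5)
  (1/13) = 1
Product of signs = 1
(81/311) = 1

1


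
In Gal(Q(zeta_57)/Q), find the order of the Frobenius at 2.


The Frobenius at p in Gal(Q(zeta_n)/Q) = (Z/nZ)* is the class of p, so its order is ord_57(2), the smallest k >= 1 with 2^k = 1 mod 57.
n = 57 = 3 * 19, phi(57) = 36; the order divides phi(n).
Divisors of 36: 1, 2, 3, 4, 6, 9, 12, 18, 36
Repeated squaring mod 57: 2^1 = 2, 2^2 = 4, 2^4 = 16, 2^8 = 28, 2^16 = 43, 2^32 = 25
Test divisors in increasing order:
  k=1: 2^1 = 2 mod 57
  k=2: 2^2 = 4 mod 57
  k=3: 2^3 = 4 * 2 = 8 mod 57
  k=4: 2^4 = 16 mod 57
  k=6: 2^6 = 16 * 4 = 7 mod 57
  k=9: 2^9 = 28 * 2 = 56 mod 57
  k=12: 2^12 = 28 * 16 = 49 mod 57
  k=18: 2^18 = 43 * 4 = 1 mod 57  <- first divisor giving 1
Order = 18

18


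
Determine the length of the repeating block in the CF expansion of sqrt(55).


Run the CF algorithm for sqrt(55).
a_0 = floor(sqrt(55)) = 7; set m_0=0, q_0=1.
Recurrence: m' = q*a - m,  q' = (d - m'^2)/q,  a' = floor((a_0 + m')/q').
  step 1: m=7, q=6, a=2
  step 2: m=5, q=5, a=2
  step 3: m=5, q=6, a=2
  step 4: m=7, q=1, a=14
a_4 = 2*a_0 = 14, so the period closes here.
sqrt(55) = [7; 2, 2, 2, 14]
Period length = 4

4


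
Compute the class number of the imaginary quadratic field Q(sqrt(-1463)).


K = Q(sqrt(-1463)). d mod 4 = 1, so D = disc(K) = d = -1463
h(K) equals the number of primitive reduced positive-definite forms (a, b, c) = a*x^2 + b*x*y + c*y^2 with b^2 - 4ac = D,
where reduced means |b| <= a <= c, with b >= 0 whenever |b| = a or a = c, and primitive means gcd(a, b, c) = 1.
Reduced forces 3a^2 <= |D| = 1463, so 1 <= a <= 22; b must have the parity of D, and c = (b^2 - D)/(4a) must be an integer >= a.
Enumerate a = 1..22, b in [-a, a]:
  a=1: (1, 1, 366)  [1]
  a=2: (2, -1, 183), (2, 1, 183)  [2]
  a=3: (3, -1, 122), (3, 1, 122)  [2]
  a=4: (4, -3, 92), (4, 3, 92)  [2]
  a=5: none
  a=6: (6, -5, 62), (6, -1, 61), (6, 1, 61), (6, 5, 62)  [4]
  a=7: (7, 7, 54)  [1]
  a=8: (8, -3, 46), (8, 3, 46)  [2]
  a=9: (9, -7, 42), (9, 7, 42)  [2]
  a=10: none
  a=11: (11, 11, 36)  [1]
  a=12: (12, -11, 33), (12, -5, 31), (12, 5, 31), (12, 11, 33)  [4]
  a=13: none
  a=14: (14, -7, 27), (14, 7, 27)  [2]
  a=15: none
  a=16: (16, -3, 23), (16, 3, 23)  [2]
  a=17: (17, -13, 24), (17, 13, 24)  [2]
  a=18: (18, -11, 22), (18, -7, 21), (18, 7, 21), (18, 11, 22)  [4]
  a=19: (19, 19, 24)  [1]
  a=20..22: none
Total reduced forms: 1 + 2 + 2 + 2 + 4 + 1 + 2 + 2 + 1 + 4 + 2 + 2 + 2 + 4 + 1 = 32
h = 32

32


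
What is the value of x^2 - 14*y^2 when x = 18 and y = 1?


x^2 - d*y^2
= 18^2 - 14*1^2
= 324 - 14
= 310

310


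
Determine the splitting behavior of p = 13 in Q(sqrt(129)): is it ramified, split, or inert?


K = Q(sqrt(129)). Since d mod 4 = 1, disc(K) = 129.
Check p | disc: 129 mod 13 = 12.
p does not divide disc. Compute Legendre symbol (d/p):
12^((13-1)/2) mod 13 = 1
(d/p) = 1, so p splits: (p) = P*P' with e=1, f=1, g=2.
Therefore p is split.

split


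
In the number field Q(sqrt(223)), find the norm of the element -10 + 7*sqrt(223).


N(a + b*sqrt(d)) = a^2 - d*b^2
= (-10)^2 - (223)*(7)^2
= 100 - 10927
= -10827

-10827


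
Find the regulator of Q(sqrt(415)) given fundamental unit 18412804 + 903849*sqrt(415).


epsilon = 18412804 + 903849*sqrt(415)
= 3.6826e+07
R = ln(3.6826e+07)
= 17.4217

17.4217


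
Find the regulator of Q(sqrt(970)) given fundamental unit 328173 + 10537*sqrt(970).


epsilon = 328173 + 10537*sqrt(970)
= 656346.0000
R = ln(656346.0000)
= 13.3944

13.3944


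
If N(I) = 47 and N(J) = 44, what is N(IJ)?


N(IJ) = N(I) * N(J)
= 47 * 44
= 2068

2068


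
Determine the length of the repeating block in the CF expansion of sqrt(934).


Run the CF algorithm for sqrt(934).
a_0 = floor(sqrt(934)) = 30; set m_0=0, q_0=1.
Recurrence: m' = q*a - m,  q' = (d - m'^2)/q,  a' = floor((a_0 + m')/q').
  step 1: m=30, q=34, a=1
  step 2: m=4, q=27, a=1
  step 3: m=23, q=15, a=3
  step 4: m=22, q=30, a=1
  step 5: m=8, q=29, a=1
  step 6: m=21, q=17, a=3
  step 7: m=30, q=2, a=30
  step 8: m=30, q=17, a=3
  step 9: m=21, q=29, a=1
  step 10: m=8, q=30, a=1
  step 11: m=22, q=15, a=3
  step 12: m=23, q=27, a=1
  step 13: m=4, q=34, a=1
  step 14: m=30, q=1, a=60
a_14 = 2*a_0 = 60, so the period closes here.
sqrt(934) = [30; 1, 1, 3, 1, 1, 3, 30, 3, 1, 1, 3, 1, 1, 60]
Period length = 14

14


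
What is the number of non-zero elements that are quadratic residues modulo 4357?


For prime p, the number of non-zero quadratic residues is (p-1)/2.
= (4357-1)/2
= 2178

2178


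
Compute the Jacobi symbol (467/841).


Compute (467/841) via quadratic reciprocity:
  reciprocity: (467/841) -> +(841/467)
  reduce: (374/467)
  pull out 2: (2/467) = -1  (since 467 mod 8 = 3)
  reciprocity: (187/467) -> -(467/187)
  reduce: (93/187)
  reciprocity: (93/187) -> +(187/93)
  reduce: (1/93)
  (1/93) = 1
Product of signs = 1

1


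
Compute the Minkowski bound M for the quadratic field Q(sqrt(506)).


d = 506, d mod 4 = 2, so disc(K) = 4d = 2024; |disc(K)| = 2024
Real quadratic field, so n = 2, s = r2 = 0, r1 = 2
M = (n!/n^n) * (4/pi)^s * sqrt(|disc(K)|) = (2!/2^2) * (4/pi)^0 * sqrt(2024)
= 0.5 * 1.000000 * 44.988888
= 22.4944

22.4944


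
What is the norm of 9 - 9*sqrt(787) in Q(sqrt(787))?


N(a + b*sqrt(d)) = a^2 - d*b^2
= (9)^2 - (787)*(-9)^2
= 81 - 63747
= -63666

-63666


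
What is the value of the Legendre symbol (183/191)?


p = 191 is prime, so compute (183/191) with the reciprocity algorithm (Jacobi-symbol steps: pull out 2s via (2/n), flip via reciprocity, reduce):
  reciprocity: (183/191) -> -(191/183)
  reduce: (8/183)
  pull out 2: (2/183) = +1  (since 183 mod 8 = 7)
  pull out 2: (2/183) = +1  (since 183 mod 8 = 7)
  pull out 2: (2/183) = +1  (since 183 mod 8 = 7)
  (1/183) = 1
Product of signs = -1
(183/191) = -1

-1


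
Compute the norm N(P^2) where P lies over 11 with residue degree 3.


N(P^a) = p^(a*f)
= 11^(2*3)
= 11^6
= 1771561

1771561


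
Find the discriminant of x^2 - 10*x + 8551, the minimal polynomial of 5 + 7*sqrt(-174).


The element 5 + 7*sqrt(-174) has minimal polynomial:
x^2 - 10*x + 8551
Discriminant = (-10)^2 - 4*(8551)
= 100 - 34204
= -34104

-34104


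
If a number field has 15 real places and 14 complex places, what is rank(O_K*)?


By Dirichlet's unit theorem:
rank = r1 + r2 - 1
= 15 + 14 - 1
= 28

28


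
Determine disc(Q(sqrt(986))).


For K = Q(sqrt(d)) with d squarefree: disc(K) = d if d = 1 mod 4, and disc(K) = 4d if d = 2 or 3 mod 4.
Here d = 986, and d mod 4 = 2.
d = 2 mod 4, not 1 (O_K = Z[sqrt(d)]), so disc(K) = 4d = 4 * (986) = 3944

3944


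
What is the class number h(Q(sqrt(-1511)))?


K = Q(sqrt(-1511)). d mod 4 = 1, so D = disc(K) = d = -1511
h(K) equals the number of primitive reduced positive-definite forms (a, b, c) = a*x^2 + b*x*y + c*y^2 with b^2 - 4ac = D,
where reduced means |b| <= a <= c, with b >= 0 whenever |b| = a or a = c, and primitive means gcd(a, b, c) = 1.
Reduced forces 3a^2 <= |D| = 1511, so 1 <= a <= 22; b must have the parity of D, and c = (b^2 - D)/(4a) must be an integer >= a.
Enumerate a = 1..22, b in [-a, a]:
  a=1: (1, 1, 378)  [1]
  a=2: (2, -1, 189), (2, 1, 189)  [2]
  a=3: (3, -1, 126), (3, 1, 126)  [2]
  a=4: (4, -3, 95), (4, 3, 95)  [2]
  a=5: (5, -3, 76), (5, 3, 76)  [2]
  a=6: (6, -5, 64), (6, -1, 63), (6, 1, 63), (6, 5, 64)  [4]
  a=7: (7, -1, 54), (7, 1, 54)  [2]
  a=8: (8, -5, 48), (8, 5, 48)  [2]
  a=9: (9, -1, 42), (9, 1, 42)  [2]
  a=10: (10, -7, 39), (10, -3, 38), (10, 3, 38), (10, 7, 39)  [4]
  a=11: none
  a=12: (12, -11, 34), (12, -5, 32), (12, 5, 32), (12, 11, 34)  [4]
  a=13: (13, -7, 30), (13, 7, 30)  [2]
  a=14: (14, -13, 30), (14, -1, 27), (14, 1, 27), (14, 13, 30)  [4]
  a=15: (15, -13, 28), (15, -7, 26), (15, 7, 26), (15, 13, 28)  [4]
  a=16: (16, -5, 24), (16, 5, 24)  [2]
  a=17: (17, -11, 24), (17, 11, 24)  [2]
  a=18: (18, -17, 25), (18, -1, 21), (18, 1, 21), (18, 17, 25)  [4]
  a=19: (19, -3, 20), (19, 3, 20)  [2]
  a=20: (20, -13, 21), (20, 13, 21)  [2]
  a=21..22: none
Total reduced forms: 1 + 2 + 2 + 2 + 2 + 4 + 2 + 2 + 2 + 4 + 4 + 2 + 4 + 4 + 2 + 2 + 4 + 2 + 2 = 49
h = 49

49


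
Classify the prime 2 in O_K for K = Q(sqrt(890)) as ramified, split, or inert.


K = Q(sqrt(890)). Since d mod 4 = 2, disc(K) = 3560.
Check p | disc: 3560 mod 2 = 0.
p divides disc, so p ramifies: (p) = P^2 with e=2, f=1, g=1.
Therefore p is ramified.

ramified


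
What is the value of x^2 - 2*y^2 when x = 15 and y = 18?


x^2 - d*y^2
= 15^2 - 2*18^2
= 225 - 648
= -423

-423


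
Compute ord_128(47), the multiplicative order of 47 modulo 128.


We want ord_128(47), the smallest k >= 1 with 47^k = 1 mod 128.
n = 128 = 2^7, phi(128) = 64; the order divides phi(n).
Divisors of 64: 1, 2, 4, 8, 16, 32, 64
Repeated squaring mod 128: 47^1 = 47, 47^2 = 33, 47^4 = 65, 47^8 = 1, 47^16 = 1, 47^32 = 1, 47^64 = 1
Test divisors in increasing order:
  k=1: 47^1 = 47 mod 128
  k=2: 47^2 = 33 mod 128
  k=4: 47^4 = 65 mod 128
  k=8: 47^8 = 1 mod 128  <- first divisor giving 1
Order = 8

8


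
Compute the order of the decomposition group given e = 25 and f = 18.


|D_P| = e * f
= 25 * 18
= 450

450


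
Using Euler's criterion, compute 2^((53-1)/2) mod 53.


p = 53 is prime and the exponent is (p-1)/2 = 26, so by Euler's criterion 2^26 = (2/53) = +1 or -1 mod 53.
Compute by square-and-multiply:
  26 = 16 + 8 + 2 (binary 11010)
  Repeated squaring mod 53: 2^1 = 2, 2^2 = 4, 2^4 = 16, 2^8 = 44, 2^16 = 28
  2^26 = 2^16 * 2^8 * 2^2 = 28 * 44 * 4 mod 53
    28 * 44 = 1232 = 13 mod 53
    13 * 4 = 52 = 52 mod 53
  2^26 = 52 mod 53
Result 52 = p - 1 = -1 mod 53: 2 is a quadratic non-residue mod 53. As a residue in [0, p-1] the value is 52.
2^26 mod 53 = 52

52


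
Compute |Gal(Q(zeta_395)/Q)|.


|Gal(Q(zeta_395)/Q)| = phi(395)
= 312

312


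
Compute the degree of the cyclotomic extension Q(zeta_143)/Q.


The degree equals Euler's totient phi(143).
143 = 11 * 13
phi(143) = 120

120


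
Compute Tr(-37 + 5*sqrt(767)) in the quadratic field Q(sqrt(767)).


Tr(a + b*sqrt(d)) = (a + b*sqrt(d)) + (a - b*sqrt(d)) = 2a
= 2 * (-37)
= -74

-74


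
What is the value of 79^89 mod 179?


p = 179 is prime and the exponent is (p-1)/2 = 89, so by Euler's criterion 79^89 = (79/179) = +1 or -1 mod 179.
Compute by square-and-multiply:
  89 = 64 + 16 + 8 + 1 (binary 1011001)
  Repeated squaring mod 179: 79^1 = 79, 79^2 = 155, 79^4 = 39, 79^8 = 89, 79^16 = 45, 79^32 = 56, 79^64 = 93
  79^89 = 79^64 * 79^16 * 79^8 * 79^1 = 93 * 45 * 89 * 79 mod 179
    93 * 45 = 4185 = 68 mod 179
    68 * 89 = 6052 = 145 mod 179
    145 * 79 = 11455 = 178 mod 179
  79^89 = 178 mod 179
Result 178 = p - 1 = -1 mod 179: 79 is a quadratic non-residue mod 179. As a residue in [0, p-1] the value is 178.
79^89 mod 179 = 178

178


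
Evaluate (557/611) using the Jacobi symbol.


Compute (557/611) via quadratic reciprocity:
  reciprocity: (557/611) -> +(611/557)
  reduce: (54/557)
  pull out 2: (2/557) = -1  (since 557 mod 8 = 5)
  reciprocity: (27/557) -> +(557/27)
  reduce: (17/27)
  reciprocity: (17/27) -> +(27/17)
  reduce: (10/17)
  pull out 2: (2/17) = +1  (since 17 mod 8 = 1)
  reciprocity: (5/17) -> +(17/5)
  reduce: (2/5)
  pull out 2: (2/5) = -1  (since 5 mod 8 = 5)
  (1/5) = 1
Product of signs = 1

1


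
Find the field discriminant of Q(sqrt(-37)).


For K = Q(sqrt(d)) with d squarefree: disc(K) = d if d = 1 mod 4, and disc(K) = 4d if d = 2 or 3 mod 4.
Here d = -37, and d mod 4 = 3.
d = 3 mod 4, not 1 (O_K = Z[sqrt(d)]), so disc(K) = 4d = 4 * (-37) = -148

-148


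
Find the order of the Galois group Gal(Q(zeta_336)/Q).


|Gal(Q(zeta_336)/Q)| = phi(336)
= 96

96


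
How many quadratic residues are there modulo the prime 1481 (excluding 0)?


For prime p, the number of non-zero quadratic residues is (p-1)/2.
= (1481-1)/2
= 740

740


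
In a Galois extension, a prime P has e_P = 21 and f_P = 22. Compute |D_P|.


|D_P| = e * f
= 21 * 22
= 462

462


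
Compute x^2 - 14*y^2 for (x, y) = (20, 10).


x^2 - d*y^2
= 20^2 - 14*10^2
= 400 - 1400
= -1000

-1000


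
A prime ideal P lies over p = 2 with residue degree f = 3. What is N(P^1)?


N(P^a) = p^(a*f)
= 2^(1*3)
= 2^3
= 8

8


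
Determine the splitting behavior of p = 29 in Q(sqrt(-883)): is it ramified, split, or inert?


K = Q(sqrt(-883)). Since d mod 4 = 1, disc(K) = -883.
Check p | disc: -883 mod 29 = 16.
p does not divide disc. Compute Legendre symbol (d/p):
16^((29-1)/2) mod 29 = 1
(d/p) = 1, so p splits: (p) = P*P' with e=1, f=1, g=2.
Therefore p is split.

split


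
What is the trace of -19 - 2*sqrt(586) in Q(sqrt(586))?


Tr(a + b*sqrt(d)) = (a + b*sqrt(d)) + (a - b*sqrt(d)) = 2a
= 2 * (-19)
= -38

-38


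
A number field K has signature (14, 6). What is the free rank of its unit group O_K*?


By Dirichlet's unit theorem:
rank = r1 + r2 - 1
= 14 + 6 - 1
= 19

19


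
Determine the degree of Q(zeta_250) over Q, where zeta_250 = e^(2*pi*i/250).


The degree equals Euler's totient phi(250).
250 = 2 * 5^3
phi(250) = 100

100


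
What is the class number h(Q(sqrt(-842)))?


K = Q(sqrt(-842)). d mod 4 = 2, so D = disc(K) = 4d = -3368
h(K) equals the number of primitive reduced positive-definite forms (a, b, c) = a*x^2 + b*x*y + c*y^2 with b^2 - 4ac = D,
where reduced means |b| <= a <= c, with b >= 0 whenever |b| = a or a = c, and primitive means gcd(a, b, c) = 1.
Reduced forces 3a^2 <= |D| = 3368, so 1 <= a <= 33; b must have the parity of D, and c = (b^2 - D)/(4a) must be an integer >= a.
Enumerate a = 1..33, b in [-a, a]:
  a=1: (1, 0, 842)  [1]
  a=2: (2, 0, 421)  [1]
  a=3: (3, -2, 281), (3, 2, 281)  [2]
  a=4..5: none
  a=6: (6, -4, 141), (6, 4, 141)  [2]
  a=7..8: none
  a=9: (9, -4, 94), (9, 4, 94)  [2]
  a=10: none
  a=11: (11, -8, 78), (11, 8, 78)  [2]
  a=12: none
  a=13: (13, -8, 66), (13, 8, 66)  [2]
  a=14..16: none
  a=17: (17, -10, 51), (17, 10, 51)  [2]
  a=18: (18, -4, 47), (18, 4, 47)  [2]
  a=19..21: none
  a=22: (22, -8, 39), (22, 8, 39)  [2]
  a=23: (23, -6, 37), (23, 6, 37)  [2]
  a=24..25: none
  a=26: (26, -8, 33), (26, 8, 33)  [2]
  a=27: (27, -14, 33), (27, 14, 33)  [2]
  a=28: none
  a=29: (29, -24, 34), (29, 24, 34)  [2]
  a=30..33: none
Total reduced forms: 1 + 1 + 2 + 2 + 2 + 2 + 2 + 2 + 2 + 2 + 2 + 2 + 2 + 2 = 26
h = 26

26


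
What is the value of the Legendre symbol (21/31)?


p = 31 is prime, so compute (21/31) with the reciprocity algorithm (Jacobi-symbol steps: pull out 2s via (2/n), flip via reciprocity, reduce):
  reciprocity: (21/31) -> +(31/21)
  reduce: (10/21)
  pull out 2: (2/21) = -1  (since 21 mod 8 = 5)
  reciprocity: (5/21) -> +(21/5)
  reduce: (1/5)
  (1/5) = 1
Product of signs = -1
(21/31) = -1

-1


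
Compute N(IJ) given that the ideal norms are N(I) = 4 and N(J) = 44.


N(IJ) = N(I) * N(J)
= 4 * 44
= 176

176


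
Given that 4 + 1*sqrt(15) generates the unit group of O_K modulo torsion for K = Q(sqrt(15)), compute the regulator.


epsilon = 4 + 1*sqrt(15)
= 7.8730
R = ln(7.8730)
= 2.0634

2.0634


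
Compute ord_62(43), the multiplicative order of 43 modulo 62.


We want ord_62(43), the smallest k >= 1 with 43^k = 1 mod 62.
n = 62 = 2 * 31, phi(62) = 30; the order divides phi(n).
Divisors of 30: 1, 2, 3, 5, 6, 10, 15, 30
Repeated squaring mod 62: 43^1 = 43, 43^2 = 51, 43^4 = 59, 43^8 = 9, 43^16 = 19
Test divisors in increasing order:
  k=1: 43^1 = 43 mod 62
  k=2: 43^2 = 51 mod 62
  k=3: 43^3 = 51 * 43 = 23 mod 62
  k=5: 43^5 = 59 * 43 = 57 mod 62
  k=6: 43^6 = 59 * 51 = 33 mod 62
  k=10: 43^10 = 9 * 51 = 25 mod 62
  k=15: 43^15 = 9 * 59 * 51 * 43 = 61 mod 62
  k=30: 43^30 = 19 * 9 * 59 * 51 = 1 mod 62  <- first divisor giving 1
Order = 30

30


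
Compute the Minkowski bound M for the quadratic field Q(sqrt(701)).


d = 701, d mod 4 = 1, so disc(K) = d = 701; |disc(K)| = 701
Real quadratic field, so n = 2, s = r2 = 0, r1 = 2
M = (n!/n^n) * (4/pi)^s * sqrt(|disc(K)|) = (2!/2^2) * (4/pi)^0 * sqrt(701)
= 0.5 * 1.000000 * 26.476405
= 13.2382

13.2382


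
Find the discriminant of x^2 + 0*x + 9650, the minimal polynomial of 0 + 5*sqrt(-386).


The element 0 + 5*sqrt(-386) has minimal polynomial:
x^2 + 0*x + 9650
Discriminant = (0)^2 - 4*(9650)
= 0 - 38600
= -38600

-38600


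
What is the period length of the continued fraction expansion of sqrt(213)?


Run the CF algorithm for sqrt(213).
a_0 = floor(sqrt(213)) = 14; set m_0=0, q_0=1.
Recurrence: m' = q*a - m,  q' = (d - m'^2)/q,  a' = floor((a_0 + m')/q').
  step 1: m=14, q=17, a=1
  step 2: m=3, q=12, a=1
  step 3: m=9, q=11, a=2
  step 4: m=13, q=4, a=6
  step 5: m=11, q=23, a=1
  step 6: m=12, q=3, a=8
  step 7: m=12, q=23, a=1
  step 8: m=11, q=4, a=6
  step 9: m=13, q=11, a=2
  step 10: m=9, q=12, a=1
  step 11: m=3, q=17, a=1
  step 12: m=14, q=1, a=28
a_12 = 2*a_0 = 28, so the period closes here.
sqrt(213) = [14; 1, 1, 2, 6, 1, 8, 1, 6, 2, 1, 1, 28]
Period length = 12

12


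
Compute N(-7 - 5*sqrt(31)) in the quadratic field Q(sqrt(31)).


N(a + b*sqrt(d)) = a^2 - d*b^2
= (-7)^2 - (31)*(-5)^2
= 49 - 775
= -726

-726


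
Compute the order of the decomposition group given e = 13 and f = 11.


|D_P| = e * f
= 13 * 11
= 143

143


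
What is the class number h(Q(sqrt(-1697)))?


K = Q(sqrt(-1697)). d mod 4 = 3, so D = disc(K) = 4d = -6788
h(K) equals the number of primitive reduced positive-definite forms (a, b, c) = a*x^2 + b*x*y + c*y^2 with b^2 - 4ac = D,
where reduced means |b| <= a <= c, with b >= 0 whenever |b| = a or a = c, and primitive means gcd(a, b, c) = 1.
Reduced forces 3a^2 <= |D| = 6788, so 1 <= a <= 47; b must have the parity of D, and c = (b^2 - D)/(4a) must be an integer >= a.
Enumerate a = 1..47, b in [-a, a]:
  a=1: (1, 0, 1697)  [1]
  a=2: (2, 2, 849)  [1]
  a=3: (3, -2, 566), (3, 2, 566)  [2]
  a=4..5: none
  a=6: (6, -2, 283), (6, 2, 283)  [2]
  a=7: (7, -4, 243), (7, 4, 243)  [2]
  a=8: none
  a=9: (9, -4, 189), (9, 4, 189)  [2]
  a=10..13: none
  a=14: (14, -10, 123), (14, 10, 123)  [2]
  a=15..17: none
  a=18: (18, -14, 97), (18, 14, 97)  [2]
  a=19..20: none
  a=21: (21, -10, 82), (21, -4, 81), (21, 4, 81), (21, 10, 82)  [4]
  a=22..26: none
  a=27: (27, -4, 63), (27, 4, 63)  [2]
  a=28..30: none
  a=31: (31, -30, 62), (31, 30, 62)  [2]
  a=32..40: none
  a=41: (41, -10, 42), (41, 10, 42)  [2]
  a=42: (42, -38, 49), (42, 38, 49)  [2]
  a=43: (43, -36, 47), (43, 36, 47)  [2]
  a=44..47: none
Total reduced forms: 1 + 1 + 2 + 2 + 2 + 2 + 2 + 2 + 4 + 2 + 2 + 2 + 2 + 2 = 28
h = 28

28


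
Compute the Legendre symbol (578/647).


p = 647 is prime, so compute (578/647) with the reciprocity algorithm (Jacobi-symbol steps: pull out 2s via (2/n), flip via reciprocity, reduce):
  pull out 2: (2/647) = +1  (since 647 mod 8 = 7)
  reciprocity: (289/647) -> +(647/289)
  reduce: (69/289)
  reciprocity: (69/289) -> +(289/69)
  reduce: (13/69)
  reciprocity: (13/69) -> +(69/13)
  reduce: (4/13)
  pull out 2: (2/13) = -1  (since 13 mod 8 = 5)
  pull out 2: (2/13) = -1  (since 13 mod 8 = 5)
  (1/13) = 1
Product of signs = 1
(578/647) = 1

1


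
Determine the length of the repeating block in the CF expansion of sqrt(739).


Run the CF algorithm for sqrt(739).
a_0 = floor(sqrt(739)) = 27; set m_0=0, q_0=1.
Recurrence: m' = q*a - m,  q' = (d - m'^2)/q,  a' = floor((a_0 + m')/q').
  step 1: m=27, q=10, a=5
  step 2: m=23, q=21, a=2
  step 3: m=19, q=18, a=2
  step 4: m=17, q=25, a=1
  step 5: m=8, q=27, a=1
  step 6: m=19, q=14, a=3
  step 7: m=23, q=15, a=3
  step 8: m=22, q=17, a=2
  step 9: m=12, q=35, a=1
  step 10: m=23, q=6, a=8
  step 11: m=25, q=19, a=2
  step 12: m=13, q=30, a=1
  step 13: m=17, q=15, a=2
  step 14: m=13, q=38, a=1
  step 15: m=25, q=3, a=17
  step 16: m=26, q=21, a=2
  step 17: m=16, q=23, a=1
  step 18: m=7, q=30, a=1
  step 19: m=23, q=7, a=7
  step 20: m=26, q=9, a=5
  step 21: m=19, q=42, a=1
  step 22: m=23, q=5, a=10
  step 23: m=27, q=2, a=27
  step 24: m=27, q=5, a=10
  step 25: m=23, q=42, a=1
  step 26: m=19, q=9, a=5
  step 27: m=26, q=7, a=7
  step 28: m=23, q=30, a=1
  step 29: m=7, q=23, a=1
  step 30: m=16, q=21, a=2
  step 31: m=26, q=3, a=17
  step 32: m=25, q=38, a=1
  step 33: m=13, q=15, a=2
  step 34: m=17, q=30, a=1
  step 35: m=13, q=19, a=2
  step 36: m=25, q=6, a=8
  step 37: m=23, q=35, a=1
  step 38: m=12, q=17, a=2
  step 39: m=22, q=15, a=3
  step 40: m=23, q=14, a=3
  step 41: m=19, q=27, a=1
  step 42: m=8, q=25, a=1
  step 43: m=17, q=18, a=2
  step 44: m=19, q=21, a=2
  step 45: m=23, q=10, a=5
  step 46: m=27, q=1, a=54
a_46 = 2*a_0 = 54, so the period closes here.
sqrt(739) = [27; 5, 2, 2, 1, 1, 3, 3, 2, 1, 8, 2, 1, 2, 1, 17, 2, 1, 1, 7, 5, 1, 10, 27, 10, 1, 5, 7, 1, 1, 2, 17, 1, 2, 1, 2, 8, 1, 2, 3, 3, 1, 1, 2, 2, 5, 54]
Period length = 46

46


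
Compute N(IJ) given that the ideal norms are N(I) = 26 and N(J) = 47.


N(IJ) = N(I) * N(J)
= 26 * 47
= 1222

1222


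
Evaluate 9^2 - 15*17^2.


x^2 - d*y^2
= 9^2 - 15*17^2
= 81 - 4335
= -4254

-4254


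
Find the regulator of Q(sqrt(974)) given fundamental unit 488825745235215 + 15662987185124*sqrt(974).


epsilon = 488825745235215 + 15662987185124*sqrt(974)
= 9.7765e+14
R = ln(9.7765e+14)
= 34.5162

34.5162


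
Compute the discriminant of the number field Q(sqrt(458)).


For K = Q(sqrt(d)) with d squarefree: disc(K) = d if d = 1 mod 4, and disc(K) = 4d if d = 2 or 3 mod 4.
Here d = 458, and d mod 4 = 2.
d = 2 mod 4, not 1 (O_K = Z[sqrt(d)]), so disc(K) = 4d = 4 * (458) = 1832

1832


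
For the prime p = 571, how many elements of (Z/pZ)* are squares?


For prime p, the number of non-zero quadratic residues is (p-1)/2.
= (571-1)/2
= 285

285


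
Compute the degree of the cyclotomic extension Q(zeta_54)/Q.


The degree equals Euler's totient phi(54).
54 = 2 * 3^3
phi(54) = 18

18


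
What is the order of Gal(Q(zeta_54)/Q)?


|Gal(Q(zeta_54)/Q)| = phi(54)
= 18

18


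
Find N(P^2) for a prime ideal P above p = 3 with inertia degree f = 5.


N(P^a) = p^(a*f)
= 3^(2*5)
= 3^10
= 59049

59049


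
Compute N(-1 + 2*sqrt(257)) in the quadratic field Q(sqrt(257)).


N(a + b*sqrt(d)) = a^2 - d*b^2
= (-1)^2 - (257)*(2)^2
= 1 - 1028
= -1027

-1027


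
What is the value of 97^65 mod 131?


p = 131 is prime and the exponent is (p-1)/2 = 65, so by Euler's criterion 97^65 = (97/131) = +1 or -1 mod 131.
Compute by square-and-multiply:
  65 = 64 + 1 (binary 1000001)
  Repeated squaring mod 131: 97^1 = 97, 97^2 = 108, 97^4 = 5, 97^8 = 25, 97^16 = 101, 97^32 = 114, 97^64 = 27
  97^65 = 97^64 * 97^1 = 27 * 97 mod 131
    27 * 97 = 2619 = 130 mod 131
  97^65 = 130 mod 131
Result 130 = p - 1 = -1 mod 131: 97 is a quadratic non-residue mod 131. As a residue in [0, p-1] the value is 130.
97^65 mod 131 = 130

130


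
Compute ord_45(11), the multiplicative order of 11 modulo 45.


We want ord_45(11), the smallest k >= 1 with 11^k = 1 mod 45.
n = 45 = 3^2 * 5, phi(45) = 24; the order divides phi(n).
Divisors of 24: 1, 2, 3, 4, 6, 8, 12, 24
Repeated squaring mod 45: 11^1 = 11, 11^2 = 31, 11^4 = 16, 11^8 = 31, 11^16 = 16
Test divisors in increasing order:
  k=1: 11^1 = 11 mod 45
  k=2: 11^2 = 31 mod 45
  k=3: 11^3 = 31 * 11 = 26 mod 45
  k=4: 11^4 = 16 mod 45
  k=6: 11^6 = 16 * 31 = 1 mod 45  <- first divisor giving 1
Order = 6

6


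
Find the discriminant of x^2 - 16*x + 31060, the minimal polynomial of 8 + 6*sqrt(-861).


The element 8 + 6*sqrt(-861) has minimal polynomial:
x^2 - 16*x + 31060
Discriminant = (-16)^2 - 4*(31060)
= 256 - 124240
= -123984

-123984


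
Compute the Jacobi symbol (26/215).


Compute (26/215) via quadratic reciprocity:
  pull out 2: (2/215) = +1  (since 215 mod 8 = 7)
  reciprocity: (13/215) -> +(215/13)
  reduce: (7/13)
  reciprocity: (7/13) -> +(13/7)
  reduce: (6/7)
  pull out 2: (2/7) = +1  (since 7 mod 8 = 7)
  reciprocity: (3/7) -> -(7/3)
  reduce: (1/3)
  (1/3) = 1
Product of signs = -1

-1


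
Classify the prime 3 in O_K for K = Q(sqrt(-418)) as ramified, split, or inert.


K = Q(sqrt(-418)). Since d mod 4 = 2, disc(K) = -1672.
Check p | disc: -1672 mod 3 = 2.
p does not divide disc. Compute Legendre symbol (d/p):
2^((3-1)/2) mod 3 = -1
(d/p) = -1, so p is inert: (p) stays prime with e=1, f=2, g=1.
Therefore p is inert.

inert


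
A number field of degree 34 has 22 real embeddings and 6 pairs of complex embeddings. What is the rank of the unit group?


By Dirichlet's unit theorem:
rank = r1 + r2 - 1
= 22 + 6 - 1
= 27

27


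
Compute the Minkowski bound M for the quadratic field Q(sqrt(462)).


d = 462, d mod 4 = 2, so disc(K) = 4d = 1848; |disc(K)| = 1848
Real quadratic field, so n = 2, s = r2 = 0, r1 = 2
M = (n!/n^n) * (4/pi)^s * sqrt(|disc(K)|) = (2!/2^2) * (4/pi)^0 * sqrt(1848)
= 0.5 * 1.000000 * 42.988371
= 21.4942

21.4942


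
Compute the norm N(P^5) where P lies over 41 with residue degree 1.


N(P^a) = p^(a*f)
= 41^(5*1)
= 41^5
= 115856201

115856201


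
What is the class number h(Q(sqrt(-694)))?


K = Q(sqrt(-694)). d mod 4 = 2, so D = disc(K) = 4d = -2776
h(K) equals the number of primitive reduced positive-definite forms (a, b, c) = a*x^2 + b*x*y + c*y^2 with b^2 - 4ac = D,
where reduced means |b| <= a <= c, with b >= 0 whenever |b| = a or a = c, and primitive means gcd(a, b, c) = 1.
Reduced forces 3a^2 <= |D| = 2776, so 1 <= a <= 30; b must have the parity of D, and c = (b^2 - D)/(4a) must be an integer >= a.
Enumerate a = 1..30, b in [-a, a]:
  a=1: (1, 0, 694)  [1]
  a=2: (2, 0, 347)  [1]
  a=3..4: none
  a=5: (5, -2, 139), (5, 2, 139)  [2]
  a=6..9: none
  a=10: (10, -8, 71), (10, 8, 71)  [2]
  a=11..18: none
  a=19: (19, -6, 37), (19, 6, 37)  [2]
  a=20..24: none
  a=25: (25, -18, 31), (25, 18, 31)  [2]
  a=26..30: none
Total reduced forms: 1 + 1 + 2 + 2 + 2 + 2 = 10
h = 10

10


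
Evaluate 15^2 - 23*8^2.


x^2 - d*y^2
= 15^2 - 23*8^2
= 225 - 1472
= -1247

-1247


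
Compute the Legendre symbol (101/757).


p = 757 is prime, so compute (101/757) with the reciprocity algorithm (Jacobi-symbol steps: pull out 2s via (2/n), flip via reciprocity, reduce):
  reciprocity: (101/757) -> +(757/101)
  reduce: (50/101)
  pull out 2: (2/101) = -1  (since 101 mod 8 = 5)
  reciprocity: (25/101) -> +(101/25)
  reduce: (1/25)
  (1/25) = 1
Product of signs = -1
(101/757) = -1

-1


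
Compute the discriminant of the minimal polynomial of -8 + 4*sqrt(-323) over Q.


The element -8 + 4*sqrt(-323) has minimal polynomial:
x^2 + 16*x + 5232
Discriminant = (16)^2 - 4*(5232)
= 256 - 20928
= -20672

-20672


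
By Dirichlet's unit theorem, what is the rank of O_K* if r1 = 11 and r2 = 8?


By Dirichlet's unit theorem:
rank = r1 + r2 - 1
= 11 + 8 - 1
= 18

18


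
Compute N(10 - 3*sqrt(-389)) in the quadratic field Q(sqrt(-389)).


N(a + b*sqrt(d)) = a^2 - d*b^2
= (10)^2 - (-389)*(-3)^2
= 100 + 3501
= 3601

3601


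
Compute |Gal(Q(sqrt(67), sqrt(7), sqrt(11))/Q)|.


The 3 square roots of distinct primes are multiplicatively independent over Q,
so [K:Q] = 2^3 and Gal(K/Q) is isomorphic to (Z/2Z)^3.
|Gal| = 2^3 = 8

8


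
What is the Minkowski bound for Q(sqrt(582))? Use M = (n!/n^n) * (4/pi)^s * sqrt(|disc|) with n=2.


d = 582, d mod 4 = 2, so disc(K) = 4d = 2328; |disc(K)| = 2328
Real quadratic field, so n = 2, s = r2 = 0, r1 = 2
M = (n!/n^n) * (4/pi)^s * sqrt(|disc(K)|) = (2!/2^2) * (4/pi)^0 * sqrt(2328)
= 0.5 * 1.000000 * 48.249352
= 24.1247

24.1247


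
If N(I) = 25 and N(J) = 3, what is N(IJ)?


N(IJ) = N(I) * N(J)
= 25 * 3
= 75

75


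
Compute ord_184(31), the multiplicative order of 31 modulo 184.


We want ord_184(31), the smallest k >= 1 with 31^k = 1 mod 184.
n = 184 = 2^3 * 23, phi(184) = 88; the order divides phi(n).
Divisors of 88: 1, 2, 4, 8, 11, 22, 44, 88
Repeated squaring mod 184: 31^1 = 31, 31^2 = 41, 31^4 = 25, 31^8 = 73, 31^16 = 177, 31^32 = 49, 31^64 = 9
Test divisors in increasing order:
  k=1: 31^1 = 31 mod 184
  k=2: 31^2 = 41 mod 184
  k=4: 31^4 = 25 mod 184
  k=8: 31^8 = 73 mod 184
  k=11: 31^11 = 73 * 41 * 31 = 47 mod 184
  k=22: 31^22 = 177 * 25 * 41 = 1 mod 184  <- first divisor giving 1
Order = 22

22


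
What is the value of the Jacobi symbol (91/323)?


Compute (91/323) via quadratic reciprocity:
  reciprocity: (91/323) -> -(323/91)
  reduce: (50/91)
  pull out 2: (2/91) = -1  (since 91 mod 8 = 3)
  reciprocity: (25/91) -> +(91/25)
  reduce: (16/25)
  pull out 2: (2/25) = +1  (since 25 mod 8 = 1)
  pull out 2: (2/25) = +1  (since 25 mod 8 = 1)
  pull out 2: (2/25) = +1  (since 25 mod 8 = 1)
  pull out 2: (2/25) = +1  (since 25 mod 8 = 1)
  (1/25) = 1
Product of signs = 1

1


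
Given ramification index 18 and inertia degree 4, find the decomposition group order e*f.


|D_P| = e * f
= 18 * 4
= 72

72


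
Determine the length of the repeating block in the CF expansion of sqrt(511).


Run the CF algorithm for sqrt(511).
a_0 = floor(sqrt(511)) = 22; set m_0=0, q_0=1.
Recurrence: m' = q*a - m,  q' = (d - m'^2)/q,  a' = floor((a_0 + m')/q').
  step 1: m=22, q=27, a=1
  step 2: m=5, q=18, a=1
  step 3: m=13, q=19, a=1
  step 4: m=6, q=25, a=1
  step 5: m=19, q=6, a=6
  step 6: m=17, q=37, a=1
  step 7: m=20, q=3, a=14
  step 8: m=22, q=9, a=4
  step 9: m=14, q=35, a=1
  step 10: m=21, q=2, a=21
  step 11: m=21, q=35, a=1
  step 12: m=14, q=9, a=4
  step 13: m=22, q=3, a=14
  step 14: m=20, q=37, a=1
  step 15: m=17, q=6, a=6
  step 16: m=19, q=25, a=1
  step 17: m=6, q=19, a=1
  step 18: m=13, q=18, a=1
  step 19: m=5, q=27, a=1
  step 20: m=22, q=1, a=44
a_20 = 2*a_0 = 44, so the period closes here.
sqrt(511) = [22; 1, 1, 1, 1, 6, 1, 14, 4, 1, 21, 1, 4, 14, 1, 6, 1, 1, 1, 1, 44]
Period length = 20

20


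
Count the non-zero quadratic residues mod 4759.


For prime p, the number of non-zero quadratic residues is (p-1)/2.
= (4759-1)/2
= 2379

2379


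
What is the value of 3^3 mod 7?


p = 7 is prime and the exponent is (p-1)/2 = 3, so by Euler's criterion 3^3 = (3/7) = +1 or -1 mod 7.
Compute by square-and-multiply:
  3 = 2 + 1 (binary 11)
  Repeated squaring mod 7: 3^1 = 3, 3^2 = 2
  3^3 = 3^2 * 3^1 = 2 * 3 mod 7
    2 * 3 = 6 = 6 mod 7
  3^3 = 6 mod 7
Result 6 = p - 1 = -1 mod 7: 3 is a quadratic non-residue mod 7. As a residue in [0, p-1] the value is 6.
3^3 mod 7 = 6

6


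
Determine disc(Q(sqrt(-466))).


For K = Q(sqrt(d)) with d squarefree: disc(K) = d if d = 1 mod 4, and disc(K) = 4d if d = 2 or 3 mod 4.
Here d = -466, and d mod 4 = 2.
d = 2 mod 4, not 1 (O_K = Z[sqrt(d)]), so disc(K) = 4d = 4 * (-466) = -1864

-1864


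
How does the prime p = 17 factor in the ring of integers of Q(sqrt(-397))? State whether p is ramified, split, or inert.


K = Q(sqrt(-397)). Since d mod 4 = 3, disc(K) = -1588.
Check p | disc: -1588 mod 17 = 10.
p does not divide disc. Compute Legendre symbol (d/p):
11^((17-1)/2) mod 17 = -1
(d/p) = -1, so p is inert: (p) stays prime with e=1, f=2, g=1.
Therefore p is inert.

inert


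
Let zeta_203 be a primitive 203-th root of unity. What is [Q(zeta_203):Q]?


The degree equals Euler's totient phi(203).
203 = 7 * 29
phi(203) = 168

168


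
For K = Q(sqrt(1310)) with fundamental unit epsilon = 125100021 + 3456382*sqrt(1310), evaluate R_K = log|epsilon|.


epsilon = 125100021 + 3456382*sqrt(1310)
= 2.5020e+08
R = ln(2.5020e+08)
= 19.3378

19.3378


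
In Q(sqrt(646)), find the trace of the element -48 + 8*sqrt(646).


Tr(a + b*sqrt(d)) = (a + b*sqrt(d)) + (a - b*sqrt(d)) = 2a
= 2 * (-48)
= -96

-96


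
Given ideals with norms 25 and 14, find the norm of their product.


N(IJ) = N(I) * N(J)
= 25 * 14
= 350

350


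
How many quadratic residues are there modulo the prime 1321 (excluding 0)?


For prime p, the number of non-zero quadratic residues is (p-1)/2.
= (1321-1)/2
= 660

660


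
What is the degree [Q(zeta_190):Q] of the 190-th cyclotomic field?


The degree equals Euler's totient phi(190).
190 = 2 * 5 * 19
phi(190) = 72

72


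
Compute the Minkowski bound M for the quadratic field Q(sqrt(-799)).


d = -799, d mod 4 = 1, so disc(K) = d = -799; |disc(K)| = 799
Imaginary quadratic field, so n = 2, s = r2 = 1, r1 = 0
M = (n!/n^n) * (4/pi)^s * sqrt(|disc(K)|) = (2!/2^2) * (4/pi)^1 * sqrt(799)
= 0.5 * 1.273240 * 28.266588
= 17.9951

17.9951


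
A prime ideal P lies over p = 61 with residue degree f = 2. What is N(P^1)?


N(P^a) = p^(a*f)
= 61^(1*2)
= 61^2
= 3721

3721


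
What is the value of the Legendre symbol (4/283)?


p = 283 is prime, so compute (4/283) with the reciprocity algorithm (Jacobi-symbol steps: pull out 2s via (2/n), flip via reciprocity, reduce):
  pull out 2: (2/283) = -1  (since 283 mod 8 = 3)
  pull out 2: (2/283) = -1  (since 283 mod 8 = 3)
  (1/283) = 1
Product of signs = 1
(4/283) = 1

1


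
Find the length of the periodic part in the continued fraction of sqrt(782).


Run the CF algorithm for sqrt(782).
a_0 = floor(sqrt(782)) = 27; set m_0=0, q_0=1.
Recurrence: m' = q*a - m,  q' = (d - m'^2)/q,  a' = floor((a_0 + m')/q').
  step 1: m=27, q=53, a=1
  step 2: m=26, q=2, a=26
  step 3: m=26, q=53, a=1
  step 4: m=27, q=1, a=54
a_4 = 2*a_0 = 54, so the period closes here.
sqrt(782) = [27; 1, 26, 1, 54]
Period length = 4

4


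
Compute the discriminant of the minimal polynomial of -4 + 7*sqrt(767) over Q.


The element -4 + 7*sqrt(767) has minimal polynomial:
x^2 + 8*x - 37567
Discriminant = (8)^2 - 4*(-37567)
= 64 + 150268
= 150332

150332


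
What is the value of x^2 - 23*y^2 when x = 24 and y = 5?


x^2 - d*y^2
= 24^2 - 23*5^2
= 576 - 575
= 1

1


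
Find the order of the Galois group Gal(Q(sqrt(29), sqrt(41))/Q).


The 2 square roots of distinct primes are multiplicatively independent over Q,
so [K:Q] = 2^2 and Gal(K/Q) is isomorphic to (Z/2Z)^2.
|Gal| = 2^2 = 4

4


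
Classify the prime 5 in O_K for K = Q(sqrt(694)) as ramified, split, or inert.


K = Q(sqrt(694)). Since d mod 4 = 2, disc(K) = 2776.
Check p | disc: 2776 mod 5 = 1.
p does not divide disc. Compute Legendre symbol (d/p):
4^((5-1)/2) mod 5 = 1
(d/p) = 1, so p splits: (p) = P*P' with e=1, f=1, g=2.
Therefore p is split.

split


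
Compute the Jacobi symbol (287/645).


Compute (287/645) via quadratic reciprocity:
  reciprocity: (287/645) -> +(645/287)
  reduce: (71/287)
  reciprocity: (71/287) -> -(287/71)
  reduce: (3/71)
  reciprocity: (3/71) -> -(71/3)
  reduce: (2/3)
  pull out 2: (2/3) = -1  (since 3 mod 8 = 3)
  (1/3) = 1
Product of signs = -1

-1


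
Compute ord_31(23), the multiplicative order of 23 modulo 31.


We want ord_31(23), the smallest k >= 1 with 23^k = 1 mod 31.
n = 31 = 31, phi(31) = 30; the order divides phi(n).
Divisors of 30: 1, 2, 3, 5, 6, 10, 15, 30
Repeated squaring mod 31: 23^1 = 23, 23^2 = 2, 23^4 = 4, 23^8 = 16, 23^16 = 8
Test divisors in increasing order:
  k=1: 23^1 = 23 mod 31
  k=2: 23^2 = 2 mod 31
  k=3: 23^3 = 2 * 23 = 15 mod 31
  k=5: 23^5 = 4 * 23 = 30 mod 31
  k=6: 23^6 = 4 * 2 = 8 mod 31
  k=10: 23^10 = 16 * 2 = 1 mod 31  <- first divisor giving 1
Order = 10

10


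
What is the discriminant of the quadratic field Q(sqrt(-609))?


For K = Q(sqrt(d)) with d squarefree: disc(K) = d if d = 1 mod 4, and disc(K) = 4d if d = 2 or 3 mod 4.
Here d = -609, and d mod 4 = 3.
d = 3 mod 4, not 1 (O_K = Z[sqrt(d)]), so disc(K) = 4d = 4 * (-609) = -2436

-2436


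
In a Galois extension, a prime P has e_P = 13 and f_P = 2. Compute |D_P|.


|D_P| = e * f
= 13 * 2
= 26

26


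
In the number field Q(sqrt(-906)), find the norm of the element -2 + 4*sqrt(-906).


N(a + b*sqrt(d)) = a^2 - d*b^2
= (-2)^2 - (-906)*(4)^2
= 4 + 14496
= 14500

14500


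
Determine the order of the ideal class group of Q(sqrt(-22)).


K = Q(sqrt(-22)). d mod 4 = 2, so D = disc(K) = 4d = -88
h(K) equals the number of primitive reduced positive-definite forms (a, b, c) = a*x^2 + b*x*y + c*y^2 with b^2 - 4ac = D,
where reduced means |b| <= a <= c, with b >= 0 whenever |b| = a or a = c, and primitive means gcd(a, b, c) = 1.
Reduced forces 3a^2 <= |D| = 88, so 1 <= a <= 5; b must have the parity of D, and c = (b^2 - D)/(4a) must be an integer >= a.
Enumerate a = 1..5, b in [-a, a]:
  a=1: (1, 0, 22)  [1]
  a=2: (2, 0, 11)  [1]
  a=3..5: none
Total reduced forms: 1 + 1 = 2
h = 2

2


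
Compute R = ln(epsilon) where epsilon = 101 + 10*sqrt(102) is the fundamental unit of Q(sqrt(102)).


epsilon = 101 + 10*sqrt(102)
= 201.9950
R = ln(201.9950)
= 5.3082

5.3082


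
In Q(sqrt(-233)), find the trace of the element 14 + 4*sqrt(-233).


Tr(a + b*sqrt(d)) = (a + b*sqrt(d)) + (a - b*sqrt(d)) = 2a
= 2 * (14)
= 28

28


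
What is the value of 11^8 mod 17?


p = 17 is prime and the exponent is (p-1)/2 = 8, so by Euler's criterion 11^8 = (11/17) = +1 or -1 mod 17.
Compute by square-and-multiply:
  8 = 8 (binary 1000)
  Repeated squaring mod 17: 11^1 = 11, 11^2 = 2, 11^4 = 4, 11^8 = 16
  11^8 = 16 mod 17
Result 16 = p - 1 = -1 mod 17: 11 is a quadratic non-residue mod 17. As a residue in [0, p-1] the value is 16.
11^8 mod 17 = 16

16


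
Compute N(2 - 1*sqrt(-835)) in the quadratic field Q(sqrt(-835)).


N(a + b*sqrt(d)) = a^2 - d*b^2
= (2)^2 - (-835)*(-1)^2
= 4 + 835
= 839

839


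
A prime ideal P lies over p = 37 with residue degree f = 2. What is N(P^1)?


N(P^a) = p^(a*f)
= 37^(1*2)
= 37^2
= 1369

1369


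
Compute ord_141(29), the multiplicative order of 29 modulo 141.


We want ord_141(29), the smallest k >= 1 with 29^k = 1 mod 141.
n = 141 = 3 * 47, phi(141) = 92; the order divides phi(n).
Divisors of 92: 1, 2, 4, 23, 46, 92
Repeated squaring mod 141: 29^1 = 29, 29^2 = 136, 29^4 = 25, 29^8 = 61, 29^16 = 55, 29^32 = 64, 29^64 = 7
Test divisors in increasing order:
  k=1: 29^1 = 29 mod 141
  k=2: 29^2 = 136 mod 141
  k=4: 29^4 = 25 mod 141
  k=23: 29^23 = 55 * 25 * 136 * 29 = 140 mod 141
  k=46: 29^46 = 64 * 61 * 25 * 136 = 1 mod 141  <- first divisor giving 1
Order = 46

46


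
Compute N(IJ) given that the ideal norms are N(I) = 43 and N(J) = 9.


N(IJ) = N(I) * N(J)
= 43 * 9
= 387

387


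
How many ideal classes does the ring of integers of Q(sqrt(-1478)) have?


K = Q(sqrt(-1478)). d mod 4 = 2, so D = disc(K) = 4d = -5912
h(K) equals the number of primitive reduced positive-definite forms (a, b, c) = a*x^2 + b*x*y + c*y^2 with b^2 - 4ac = D,
where reduced means |b| <= a <= c, with b >= 0 whenever |b| = a or a = c, and primitive means gcd(a, b, c) = 1.
Reduced forces 3a^2 <= |D| = 5912, so 1 <= a <= 44; b must have the parity of D, and c = (b^2 - D)/(4a) must be an integer >= a.
Enumerate a = 1..44, b in [-a, a]:
  a=1: (1, 0, 1478)  [1]
  a=2: (2, 0, 739)  [1]
  a=3: (3, -2, 493), (3, 2, 493)  [2]
  a=4..5: none
  a=6: (6, -4, 247), (6, 4, 247)  [2]
  a=7..8: none
  a=9: (9, -8, 166), (9, 8, 166)  [2]
  a=10..12: none
  a=13: (13, -4, 114), (13, 4, 114)  [2]
  a=14..16: none
  a=17: (17, -2, 87), (17, 2, 87)  [2]
  a=18: (18, -8, 83), (18, 8, 83)  [2]
  a=19: (19, -4, 78), (19, 4, 78)  [2]
  a=20..25: none
  a=26: (26, -4, 57), (26, 4, 57)  [2]
  a=27: (27, -26, 61), (27, 26, 61)  [2]
  a=28: none
  a=29: (29, -2, 51), (29, 2, 51)  [2]
  a=30: none
  a=31: (31, -28, 54), (31, 28, 54)  [2]
  a=32..33: none
  a=34: (34, -32, 51), (34, 32, 51)  [2]
  a=35..37: none
  a=38: (38, -4, 39), (38, 4, 39)  [2]
  a=39: (39, -22, 41), (39, 22, 41)  [2]
  a=40..44: none
Total reduced forms: 1 + 1 + 2 + 2 + 2 + 2 + 2 + 2 + 2 + 2 + 2 + 2 + 2 + 2 + 2 + 2 = 30
h = 30

30
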